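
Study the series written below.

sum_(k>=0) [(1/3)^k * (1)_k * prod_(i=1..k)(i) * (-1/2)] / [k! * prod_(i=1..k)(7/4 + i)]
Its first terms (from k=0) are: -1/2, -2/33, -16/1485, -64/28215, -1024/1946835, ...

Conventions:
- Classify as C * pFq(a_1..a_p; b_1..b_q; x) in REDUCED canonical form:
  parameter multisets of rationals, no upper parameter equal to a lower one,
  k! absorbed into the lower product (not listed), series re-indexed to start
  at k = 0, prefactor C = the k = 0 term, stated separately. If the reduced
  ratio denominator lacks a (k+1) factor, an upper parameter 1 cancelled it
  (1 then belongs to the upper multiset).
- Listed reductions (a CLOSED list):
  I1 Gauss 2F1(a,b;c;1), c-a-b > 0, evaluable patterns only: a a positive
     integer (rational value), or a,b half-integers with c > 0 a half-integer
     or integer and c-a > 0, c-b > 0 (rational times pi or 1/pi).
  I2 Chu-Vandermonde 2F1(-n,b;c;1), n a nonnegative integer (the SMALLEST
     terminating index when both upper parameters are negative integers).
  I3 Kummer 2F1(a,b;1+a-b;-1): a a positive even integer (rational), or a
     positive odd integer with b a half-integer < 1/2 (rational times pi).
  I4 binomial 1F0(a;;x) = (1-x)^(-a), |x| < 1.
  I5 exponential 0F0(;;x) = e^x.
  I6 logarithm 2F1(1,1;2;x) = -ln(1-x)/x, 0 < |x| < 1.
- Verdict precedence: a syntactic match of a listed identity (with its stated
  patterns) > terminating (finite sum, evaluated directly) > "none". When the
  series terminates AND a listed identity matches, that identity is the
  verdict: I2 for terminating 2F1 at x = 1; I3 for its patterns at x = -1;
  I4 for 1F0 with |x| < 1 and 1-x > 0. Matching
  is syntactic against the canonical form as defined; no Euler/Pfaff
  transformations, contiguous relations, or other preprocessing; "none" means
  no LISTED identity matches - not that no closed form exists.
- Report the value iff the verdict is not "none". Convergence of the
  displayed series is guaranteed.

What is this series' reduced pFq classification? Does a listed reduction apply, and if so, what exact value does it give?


Structural cue: from the first term -1/2: the lower running product (C = -1/2, x = 1/3) is a rising factorial.
Step ratio: r(k) = (1/3) * (k+1) (k+1) / [(k+11/4) (k+1)] - rational; roots negated = parameters, x = (1/3), C = -1/2.

At argument 1/3: a 2F1 with upper {1, 1}, lower {11/4}, scaled by C = -1/2. Verdict: none here - no I1-I6 shape fits x = 1/3 with lower {11/4}.


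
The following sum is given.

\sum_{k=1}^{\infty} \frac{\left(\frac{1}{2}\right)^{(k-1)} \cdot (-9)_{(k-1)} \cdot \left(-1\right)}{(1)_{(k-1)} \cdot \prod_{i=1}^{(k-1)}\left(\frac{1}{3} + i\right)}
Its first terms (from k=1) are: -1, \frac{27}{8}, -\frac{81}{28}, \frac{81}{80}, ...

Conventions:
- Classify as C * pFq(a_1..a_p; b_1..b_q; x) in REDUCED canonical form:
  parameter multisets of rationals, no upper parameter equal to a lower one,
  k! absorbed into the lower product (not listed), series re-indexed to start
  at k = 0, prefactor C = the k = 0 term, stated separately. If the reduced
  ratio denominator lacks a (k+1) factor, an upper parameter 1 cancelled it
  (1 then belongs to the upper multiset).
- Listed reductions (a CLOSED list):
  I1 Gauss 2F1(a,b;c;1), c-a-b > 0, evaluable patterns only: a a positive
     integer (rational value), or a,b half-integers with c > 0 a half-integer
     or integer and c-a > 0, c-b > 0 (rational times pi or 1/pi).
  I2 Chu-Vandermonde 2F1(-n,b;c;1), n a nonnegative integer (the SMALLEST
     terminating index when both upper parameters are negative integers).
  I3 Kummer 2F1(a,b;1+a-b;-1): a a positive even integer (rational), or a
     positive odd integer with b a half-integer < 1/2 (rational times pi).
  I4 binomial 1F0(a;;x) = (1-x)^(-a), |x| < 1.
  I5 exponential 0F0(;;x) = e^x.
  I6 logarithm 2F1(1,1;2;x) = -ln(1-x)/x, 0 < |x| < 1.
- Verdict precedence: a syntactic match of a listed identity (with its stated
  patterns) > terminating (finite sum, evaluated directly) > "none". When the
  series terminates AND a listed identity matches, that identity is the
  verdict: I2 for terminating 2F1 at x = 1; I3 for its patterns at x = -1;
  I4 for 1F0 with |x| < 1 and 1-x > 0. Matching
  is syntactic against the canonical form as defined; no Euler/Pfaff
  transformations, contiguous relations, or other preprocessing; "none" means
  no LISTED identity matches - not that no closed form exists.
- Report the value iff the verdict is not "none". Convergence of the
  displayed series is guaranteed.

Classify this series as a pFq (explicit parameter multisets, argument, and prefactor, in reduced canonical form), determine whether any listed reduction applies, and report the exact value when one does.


Canonical form: C = -1 times 1F1 with upper {-9}, lower {\frac{4}{3}}, x = \frac{1}{2}. Verdict: terminating (-9 upstairs). 10 nonzero terms in all; added directly. Exact value: \frac{265709278049}{793182208000}.

First insight: t_0 being -1, (1)_k (prefactor -1) is k! itself.
Adjacent-term ratio: r(k) = \frac{1}{2} * (k-9) / [(k+\frac{4}{3}) (k+1)] - rational; roots negated = parameters, x = \frac{1}{2}, C = -1.


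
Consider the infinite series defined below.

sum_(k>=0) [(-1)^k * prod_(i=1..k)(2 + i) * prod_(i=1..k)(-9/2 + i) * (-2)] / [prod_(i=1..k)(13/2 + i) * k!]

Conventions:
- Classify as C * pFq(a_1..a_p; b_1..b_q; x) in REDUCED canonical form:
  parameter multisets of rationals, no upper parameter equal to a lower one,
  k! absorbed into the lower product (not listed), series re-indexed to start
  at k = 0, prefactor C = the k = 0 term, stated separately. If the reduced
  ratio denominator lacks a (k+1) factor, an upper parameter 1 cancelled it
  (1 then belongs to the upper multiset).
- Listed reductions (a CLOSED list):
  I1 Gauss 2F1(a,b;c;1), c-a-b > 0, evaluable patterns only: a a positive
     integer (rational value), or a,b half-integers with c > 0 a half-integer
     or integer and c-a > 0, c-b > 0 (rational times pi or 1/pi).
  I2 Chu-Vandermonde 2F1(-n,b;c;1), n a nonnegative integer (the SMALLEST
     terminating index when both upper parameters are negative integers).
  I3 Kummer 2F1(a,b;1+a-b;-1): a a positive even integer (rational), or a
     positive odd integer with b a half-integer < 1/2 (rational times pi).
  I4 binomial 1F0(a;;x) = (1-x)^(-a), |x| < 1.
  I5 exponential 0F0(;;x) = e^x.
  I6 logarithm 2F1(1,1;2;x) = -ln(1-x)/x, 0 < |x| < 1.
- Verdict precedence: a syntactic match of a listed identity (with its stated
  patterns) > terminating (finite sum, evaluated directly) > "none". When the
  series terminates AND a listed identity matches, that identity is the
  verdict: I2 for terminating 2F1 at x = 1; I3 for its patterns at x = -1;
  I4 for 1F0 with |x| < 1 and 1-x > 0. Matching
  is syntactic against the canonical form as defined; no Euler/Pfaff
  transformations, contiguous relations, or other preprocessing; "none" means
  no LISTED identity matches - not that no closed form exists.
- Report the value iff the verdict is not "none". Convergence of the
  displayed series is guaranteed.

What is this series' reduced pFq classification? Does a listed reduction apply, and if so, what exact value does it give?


With C = -2: the canonical form is 2F1(-7/2, 3; 15/2; -1). Verdict: the Kummer evaluation I3 fires (x = -1; c = 15/2 equals 1+a-b for upper {-7/2, 3}: listed pattern). Value: (-9009/4096) * pi.

First insight: with t_0 = -2, the lower running product (C = -2, x = -1) is a rising factorial.
Term ratio: r(k) = (-1) * (k-7/2) (k+3) / [(k+15/2) (k+1)] - rational in k. x = (-1); t_0 = -2; negate the roots.


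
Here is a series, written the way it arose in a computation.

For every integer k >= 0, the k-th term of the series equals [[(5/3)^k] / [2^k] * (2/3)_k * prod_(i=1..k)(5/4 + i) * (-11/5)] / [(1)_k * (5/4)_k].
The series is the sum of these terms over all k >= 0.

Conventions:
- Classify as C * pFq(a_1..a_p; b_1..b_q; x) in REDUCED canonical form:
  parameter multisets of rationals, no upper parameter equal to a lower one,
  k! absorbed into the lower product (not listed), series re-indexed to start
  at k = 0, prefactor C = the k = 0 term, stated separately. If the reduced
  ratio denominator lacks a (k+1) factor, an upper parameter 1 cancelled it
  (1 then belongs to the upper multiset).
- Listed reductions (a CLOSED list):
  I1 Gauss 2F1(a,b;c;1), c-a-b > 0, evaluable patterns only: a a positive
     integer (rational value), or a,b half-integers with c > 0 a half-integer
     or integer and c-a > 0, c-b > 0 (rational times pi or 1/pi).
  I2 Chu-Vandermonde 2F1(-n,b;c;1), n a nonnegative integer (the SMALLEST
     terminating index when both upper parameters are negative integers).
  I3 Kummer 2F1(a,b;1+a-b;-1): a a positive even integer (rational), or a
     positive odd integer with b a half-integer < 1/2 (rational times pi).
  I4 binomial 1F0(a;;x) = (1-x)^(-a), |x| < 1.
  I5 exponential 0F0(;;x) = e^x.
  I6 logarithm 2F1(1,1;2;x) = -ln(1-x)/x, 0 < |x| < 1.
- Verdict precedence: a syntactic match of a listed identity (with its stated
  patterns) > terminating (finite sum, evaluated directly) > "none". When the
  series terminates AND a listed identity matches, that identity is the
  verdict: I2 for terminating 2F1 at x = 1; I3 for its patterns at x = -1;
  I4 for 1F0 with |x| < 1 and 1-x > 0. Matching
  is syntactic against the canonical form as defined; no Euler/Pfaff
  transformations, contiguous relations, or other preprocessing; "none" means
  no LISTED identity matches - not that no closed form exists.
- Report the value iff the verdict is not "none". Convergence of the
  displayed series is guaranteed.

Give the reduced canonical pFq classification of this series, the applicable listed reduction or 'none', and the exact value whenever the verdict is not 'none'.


First insight: t_0 = -11/5 here, and the running product (prefactor -11/5) telescopes to a rising factorial.
Adjacent-term ratio: r(k) = (5/6) * (k+2/3) (k+9/4) / [(k+5/4) (k+1)] - rational in k, leading ratio (5/6); with t_0 = -11/5, classification follows.

Prefactor -11/5, argument 5/6: 2F1 with upper {2/3, 9/4} over lower {5/4}. Verdict: none here - no I1-I6 shape fits x = 5/6 with lower {5/4}.


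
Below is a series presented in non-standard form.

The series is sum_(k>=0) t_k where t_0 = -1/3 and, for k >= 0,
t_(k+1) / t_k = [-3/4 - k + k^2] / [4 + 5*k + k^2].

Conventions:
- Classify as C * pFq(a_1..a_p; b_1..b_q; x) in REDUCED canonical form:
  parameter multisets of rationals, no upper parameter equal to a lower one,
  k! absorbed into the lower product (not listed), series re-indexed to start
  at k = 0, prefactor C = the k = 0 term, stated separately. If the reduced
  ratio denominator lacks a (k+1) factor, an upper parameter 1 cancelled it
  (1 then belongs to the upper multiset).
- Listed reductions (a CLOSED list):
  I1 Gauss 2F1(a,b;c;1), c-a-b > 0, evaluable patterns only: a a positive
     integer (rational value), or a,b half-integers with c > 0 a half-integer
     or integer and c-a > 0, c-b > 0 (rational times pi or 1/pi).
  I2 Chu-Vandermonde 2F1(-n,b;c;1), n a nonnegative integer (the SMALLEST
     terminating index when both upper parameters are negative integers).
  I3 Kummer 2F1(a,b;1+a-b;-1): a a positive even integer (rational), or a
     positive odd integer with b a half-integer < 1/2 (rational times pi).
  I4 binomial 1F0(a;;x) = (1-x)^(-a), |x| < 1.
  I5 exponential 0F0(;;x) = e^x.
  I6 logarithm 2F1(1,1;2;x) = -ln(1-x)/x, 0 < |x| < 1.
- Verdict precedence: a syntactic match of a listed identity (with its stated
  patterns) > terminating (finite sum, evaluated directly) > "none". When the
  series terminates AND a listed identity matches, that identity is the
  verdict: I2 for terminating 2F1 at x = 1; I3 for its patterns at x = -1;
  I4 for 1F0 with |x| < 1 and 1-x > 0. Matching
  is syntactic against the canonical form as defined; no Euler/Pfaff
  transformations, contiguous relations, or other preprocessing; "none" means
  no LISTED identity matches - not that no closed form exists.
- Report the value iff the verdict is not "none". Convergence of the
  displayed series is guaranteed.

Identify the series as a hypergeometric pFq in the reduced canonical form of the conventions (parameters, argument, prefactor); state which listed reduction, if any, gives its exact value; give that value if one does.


x = 1 here; the reduced form reads 2F1, upper {-3/2, 1/2}, lower {4}, C = -1/3. Verdict: Gauss (I1, half-integer pattern) fires (x = 1; upper {-3/2, 1/2} half-integers, c = 4 in the evaluable pattern). Value: (-4096/4725) / pi.

The tell: from the first term -1/3: factor the ratio over Q (prefactor -1/3): negated roots = parameters.
Term ratio: r(k) = 1 * (k-3/2) (k+1/2) / [(k+4) (k+1)] ; factor over Q: parameters, x = 1, and C = -1/3.


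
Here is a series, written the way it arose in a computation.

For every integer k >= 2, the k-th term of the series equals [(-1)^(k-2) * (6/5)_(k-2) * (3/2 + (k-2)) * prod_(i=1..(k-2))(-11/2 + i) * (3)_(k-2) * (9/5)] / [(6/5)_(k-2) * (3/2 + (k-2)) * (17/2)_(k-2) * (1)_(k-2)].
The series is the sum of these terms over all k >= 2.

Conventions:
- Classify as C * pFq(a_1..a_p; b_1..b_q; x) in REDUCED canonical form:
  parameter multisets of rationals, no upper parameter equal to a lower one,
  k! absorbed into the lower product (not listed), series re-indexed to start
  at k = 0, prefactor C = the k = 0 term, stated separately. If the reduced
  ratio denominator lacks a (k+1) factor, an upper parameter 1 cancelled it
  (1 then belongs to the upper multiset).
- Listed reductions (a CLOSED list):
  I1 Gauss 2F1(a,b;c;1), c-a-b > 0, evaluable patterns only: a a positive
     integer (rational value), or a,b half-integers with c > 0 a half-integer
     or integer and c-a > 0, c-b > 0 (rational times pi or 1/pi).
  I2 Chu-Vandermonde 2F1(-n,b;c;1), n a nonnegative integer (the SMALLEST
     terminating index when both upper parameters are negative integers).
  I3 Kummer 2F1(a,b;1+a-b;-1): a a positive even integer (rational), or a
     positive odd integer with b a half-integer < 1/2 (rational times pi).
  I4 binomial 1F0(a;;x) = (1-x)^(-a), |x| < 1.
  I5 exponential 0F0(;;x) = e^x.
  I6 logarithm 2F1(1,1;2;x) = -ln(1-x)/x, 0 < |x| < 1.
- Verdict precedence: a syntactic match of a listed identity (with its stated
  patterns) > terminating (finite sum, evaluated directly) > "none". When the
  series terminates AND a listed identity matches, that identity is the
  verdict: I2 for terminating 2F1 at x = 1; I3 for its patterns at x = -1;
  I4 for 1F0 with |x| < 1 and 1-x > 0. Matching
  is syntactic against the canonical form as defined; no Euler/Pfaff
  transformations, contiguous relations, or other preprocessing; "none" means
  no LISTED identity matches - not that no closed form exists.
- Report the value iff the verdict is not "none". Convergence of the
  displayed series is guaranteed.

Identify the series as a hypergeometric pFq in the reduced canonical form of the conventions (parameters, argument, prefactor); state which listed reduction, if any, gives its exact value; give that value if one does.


Classification (C = 9/5): 2F1 with upper {-9/2, 3}, lower {17/2}, argument x = -1. Verdict (x = -1): Kummer (I3) applies (x = -1; c = 17/2 equals 1+a-b for upper {-9/2, 3}: listed pattern). Sum: (81081/32768) * pi.

The tell: t_0 = 9/5 here, and (1)_k (prefactor 9/5) is k! itself.
Consecutive-term ratio: r(k) = (-1) * (k-9/2) (k+3) / [(k+17/2) (k+1)] ; factor over Q: parameters, x = (-1), and C = 9/5.


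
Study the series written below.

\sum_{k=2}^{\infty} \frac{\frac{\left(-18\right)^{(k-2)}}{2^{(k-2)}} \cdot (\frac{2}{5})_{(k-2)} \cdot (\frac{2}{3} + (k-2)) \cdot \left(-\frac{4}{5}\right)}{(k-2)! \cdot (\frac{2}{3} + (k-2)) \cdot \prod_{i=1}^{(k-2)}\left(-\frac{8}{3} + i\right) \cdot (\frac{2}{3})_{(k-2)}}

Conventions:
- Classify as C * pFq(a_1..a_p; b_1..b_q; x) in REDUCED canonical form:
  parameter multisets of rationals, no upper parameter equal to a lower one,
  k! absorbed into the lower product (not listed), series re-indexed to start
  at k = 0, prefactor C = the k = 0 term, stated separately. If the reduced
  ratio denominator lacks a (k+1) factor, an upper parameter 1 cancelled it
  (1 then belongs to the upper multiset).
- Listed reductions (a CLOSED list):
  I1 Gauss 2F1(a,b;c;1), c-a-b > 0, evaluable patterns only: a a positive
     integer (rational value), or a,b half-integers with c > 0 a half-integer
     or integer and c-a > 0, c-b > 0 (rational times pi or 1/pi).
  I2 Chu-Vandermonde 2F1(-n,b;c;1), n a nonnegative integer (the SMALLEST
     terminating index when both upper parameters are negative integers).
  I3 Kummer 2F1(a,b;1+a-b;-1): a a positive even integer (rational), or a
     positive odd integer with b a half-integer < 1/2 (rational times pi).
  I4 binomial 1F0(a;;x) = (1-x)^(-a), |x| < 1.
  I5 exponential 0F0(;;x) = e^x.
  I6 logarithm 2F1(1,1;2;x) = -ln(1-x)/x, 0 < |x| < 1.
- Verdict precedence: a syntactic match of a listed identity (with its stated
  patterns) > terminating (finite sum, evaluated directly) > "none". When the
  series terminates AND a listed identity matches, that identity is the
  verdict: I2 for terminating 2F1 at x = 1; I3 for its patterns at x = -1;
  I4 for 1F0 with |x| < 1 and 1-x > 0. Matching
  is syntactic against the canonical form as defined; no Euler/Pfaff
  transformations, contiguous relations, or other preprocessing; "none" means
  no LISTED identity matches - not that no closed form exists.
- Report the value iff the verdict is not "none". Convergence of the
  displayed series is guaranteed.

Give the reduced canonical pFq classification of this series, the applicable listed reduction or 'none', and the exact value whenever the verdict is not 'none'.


Key step: t_0 = -\frac{4}{5} here, and the lower running product (prefactor -4/5) is a rising factorial.
Step ratio: r(k) = -9 * (k+\frac{2}{5}) / [(k-\frac{5}{3}) (k+\frac{2}{3}) (k+1)] - poly over poly, x = -9 from leading terms; C = -\frac{4}{5} at k = 0.

Reduced: x = -9, 1F2, upper = {\frac{2}{5}}, lower = {-\frac{5}{3}, \frac{2}{3}}, C = -\frac{4}{5}. Verdict: none. No listed pattern accepts 1F2(\frac{2}{5}; -\frac{5}{3}, \frac{2}{3}; -9).


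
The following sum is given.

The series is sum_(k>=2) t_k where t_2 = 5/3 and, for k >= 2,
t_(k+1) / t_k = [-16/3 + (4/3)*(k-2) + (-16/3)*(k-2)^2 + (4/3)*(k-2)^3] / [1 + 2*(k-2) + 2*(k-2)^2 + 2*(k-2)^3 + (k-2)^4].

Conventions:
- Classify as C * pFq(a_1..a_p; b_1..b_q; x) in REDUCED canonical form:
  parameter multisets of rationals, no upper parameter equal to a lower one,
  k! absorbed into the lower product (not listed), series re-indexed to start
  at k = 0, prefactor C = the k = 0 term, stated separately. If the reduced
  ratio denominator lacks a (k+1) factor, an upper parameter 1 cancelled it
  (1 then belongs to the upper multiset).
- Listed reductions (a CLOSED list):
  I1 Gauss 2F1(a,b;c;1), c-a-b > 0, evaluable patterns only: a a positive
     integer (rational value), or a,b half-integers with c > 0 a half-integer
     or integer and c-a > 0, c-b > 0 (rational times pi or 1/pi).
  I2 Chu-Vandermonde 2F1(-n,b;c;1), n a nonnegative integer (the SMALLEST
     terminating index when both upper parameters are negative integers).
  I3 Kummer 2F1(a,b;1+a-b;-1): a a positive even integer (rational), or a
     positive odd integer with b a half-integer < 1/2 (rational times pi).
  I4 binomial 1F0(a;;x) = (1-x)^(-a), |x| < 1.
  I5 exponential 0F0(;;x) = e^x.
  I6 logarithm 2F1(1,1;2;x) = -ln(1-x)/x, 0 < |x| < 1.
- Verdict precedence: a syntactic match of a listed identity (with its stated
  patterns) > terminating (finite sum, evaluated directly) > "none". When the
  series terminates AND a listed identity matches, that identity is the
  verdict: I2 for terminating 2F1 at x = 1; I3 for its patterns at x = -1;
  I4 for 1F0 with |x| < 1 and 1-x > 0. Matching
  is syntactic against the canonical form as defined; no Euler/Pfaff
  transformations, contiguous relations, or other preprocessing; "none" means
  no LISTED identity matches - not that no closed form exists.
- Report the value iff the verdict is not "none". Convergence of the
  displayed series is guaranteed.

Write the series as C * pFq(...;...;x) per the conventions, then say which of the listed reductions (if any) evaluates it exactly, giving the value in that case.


At argument 4/3: a 1F1 with upper {-4}, lower {1}, scaled by C = 5/3. Verdict: terminating - upper parameter -4 makes this a finite sum (last index 4), evaluated exactly. Exact value: -545/729.

Key step: with t_0 = 5/3, the expanded ratio factors over Q; prefactor 5/3, roots give parameters.
Term ratio: r(k) = (4/3) * (k-4) / [(k+1) (k+1)] - poly over poly, x = (4/3) from leading terms; C = 5/3 at k = 0.


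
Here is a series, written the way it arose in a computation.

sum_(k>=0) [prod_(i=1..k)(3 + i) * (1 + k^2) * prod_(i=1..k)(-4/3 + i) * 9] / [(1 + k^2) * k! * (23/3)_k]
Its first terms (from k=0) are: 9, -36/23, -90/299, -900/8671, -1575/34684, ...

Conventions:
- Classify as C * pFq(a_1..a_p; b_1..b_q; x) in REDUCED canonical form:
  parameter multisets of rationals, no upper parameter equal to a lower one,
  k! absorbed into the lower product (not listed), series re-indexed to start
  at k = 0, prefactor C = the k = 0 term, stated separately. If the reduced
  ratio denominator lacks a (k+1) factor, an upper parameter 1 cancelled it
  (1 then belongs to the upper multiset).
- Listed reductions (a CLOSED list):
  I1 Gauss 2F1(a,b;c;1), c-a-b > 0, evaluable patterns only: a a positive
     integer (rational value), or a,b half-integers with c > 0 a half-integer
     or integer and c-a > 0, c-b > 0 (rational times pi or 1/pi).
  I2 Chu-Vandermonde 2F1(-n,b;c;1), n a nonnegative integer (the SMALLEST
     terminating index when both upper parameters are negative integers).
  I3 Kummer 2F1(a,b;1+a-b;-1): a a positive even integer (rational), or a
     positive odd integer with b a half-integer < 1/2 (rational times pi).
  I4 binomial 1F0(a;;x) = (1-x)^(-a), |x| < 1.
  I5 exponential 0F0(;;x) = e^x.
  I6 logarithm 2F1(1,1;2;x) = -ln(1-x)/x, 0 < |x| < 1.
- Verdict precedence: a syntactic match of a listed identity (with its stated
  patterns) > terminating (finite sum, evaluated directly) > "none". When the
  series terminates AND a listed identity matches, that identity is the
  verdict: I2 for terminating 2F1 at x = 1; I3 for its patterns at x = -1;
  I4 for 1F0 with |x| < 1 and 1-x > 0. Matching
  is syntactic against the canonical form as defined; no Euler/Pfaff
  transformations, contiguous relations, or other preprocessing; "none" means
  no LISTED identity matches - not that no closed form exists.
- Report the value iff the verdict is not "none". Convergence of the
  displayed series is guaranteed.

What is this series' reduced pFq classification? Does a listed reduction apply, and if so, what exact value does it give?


Reduced: x = 1, 2F1, upper = {-1/3, 4}, lower = {23/3}, C = 9. Verdict at x = 1: Gauss (I1, integer-parameter pattern) matches (x = 1: the Gamma ratio telescopes since c-a-b = 4 > 0 and a = 4 in Z>0). Hence: 187/27.

Key observation: with t_0 = 9, the running product (C = 9) telescopes to a rising factorial.
Adjacent-term ratio: r(k) = 1 * (k-1/3) (k+4) / [(k+23/3) (k+1)] - rational in k, leading ratio 1; with t_0 = 9, classification follows.


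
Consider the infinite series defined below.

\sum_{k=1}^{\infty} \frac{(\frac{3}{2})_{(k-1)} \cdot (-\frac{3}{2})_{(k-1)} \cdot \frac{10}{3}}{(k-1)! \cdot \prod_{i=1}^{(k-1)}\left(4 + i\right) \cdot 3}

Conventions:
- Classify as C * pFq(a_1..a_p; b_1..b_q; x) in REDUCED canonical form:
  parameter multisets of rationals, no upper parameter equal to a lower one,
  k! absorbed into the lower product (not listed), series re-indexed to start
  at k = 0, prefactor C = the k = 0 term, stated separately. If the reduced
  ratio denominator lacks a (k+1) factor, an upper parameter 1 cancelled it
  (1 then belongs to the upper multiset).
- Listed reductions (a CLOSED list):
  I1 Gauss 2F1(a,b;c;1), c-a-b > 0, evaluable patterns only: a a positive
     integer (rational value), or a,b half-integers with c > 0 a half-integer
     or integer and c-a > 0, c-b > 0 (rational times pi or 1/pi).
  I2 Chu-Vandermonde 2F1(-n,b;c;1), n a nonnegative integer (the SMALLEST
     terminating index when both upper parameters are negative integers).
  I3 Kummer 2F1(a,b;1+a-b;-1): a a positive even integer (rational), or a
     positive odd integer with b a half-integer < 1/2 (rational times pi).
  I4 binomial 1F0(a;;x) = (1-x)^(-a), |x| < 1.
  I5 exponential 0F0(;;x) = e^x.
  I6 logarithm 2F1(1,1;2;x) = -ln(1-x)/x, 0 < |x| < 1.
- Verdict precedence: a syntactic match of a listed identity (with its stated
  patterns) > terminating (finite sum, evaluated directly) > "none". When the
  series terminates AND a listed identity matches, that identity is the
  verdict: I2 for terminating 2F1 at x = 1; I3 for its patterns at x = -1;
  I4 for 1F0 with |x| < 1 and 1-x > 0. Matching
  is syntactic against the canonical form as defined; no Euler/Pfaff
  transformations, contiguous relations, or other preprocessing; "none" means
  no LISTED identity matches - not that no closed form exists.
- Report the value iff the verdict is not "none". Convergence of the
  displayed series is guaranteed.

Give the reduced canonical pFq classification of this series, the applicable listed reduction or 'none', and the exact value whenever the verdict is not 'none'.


The tell: t_0 = \frac{10}{9} here, and the constant factors (prefactor 10/9) combine into one prefactor.
Term ratio: r(k) = 1 * (k-\frac{3}{2}) (k+\frac{3}{2}) / [(k+5) (k+1)] - rational in k. x = 1; t_0 = \frac{10}{9}; negate the roots.

Prefactor \frac{10}{9}, argument 1: 2F1 with upper {-\frac{3}{2}, \frac{3}{2}} over lower {5}. Verdict at x = 1: Gauss's theorem I1 (half-integer case) matches (x = 1; upper {-\frac{3}{2}, \frac{3}{2}} half-integers, c = 5 in the evaluable pattern). Value: \frac{65536}{31185} / \pi.


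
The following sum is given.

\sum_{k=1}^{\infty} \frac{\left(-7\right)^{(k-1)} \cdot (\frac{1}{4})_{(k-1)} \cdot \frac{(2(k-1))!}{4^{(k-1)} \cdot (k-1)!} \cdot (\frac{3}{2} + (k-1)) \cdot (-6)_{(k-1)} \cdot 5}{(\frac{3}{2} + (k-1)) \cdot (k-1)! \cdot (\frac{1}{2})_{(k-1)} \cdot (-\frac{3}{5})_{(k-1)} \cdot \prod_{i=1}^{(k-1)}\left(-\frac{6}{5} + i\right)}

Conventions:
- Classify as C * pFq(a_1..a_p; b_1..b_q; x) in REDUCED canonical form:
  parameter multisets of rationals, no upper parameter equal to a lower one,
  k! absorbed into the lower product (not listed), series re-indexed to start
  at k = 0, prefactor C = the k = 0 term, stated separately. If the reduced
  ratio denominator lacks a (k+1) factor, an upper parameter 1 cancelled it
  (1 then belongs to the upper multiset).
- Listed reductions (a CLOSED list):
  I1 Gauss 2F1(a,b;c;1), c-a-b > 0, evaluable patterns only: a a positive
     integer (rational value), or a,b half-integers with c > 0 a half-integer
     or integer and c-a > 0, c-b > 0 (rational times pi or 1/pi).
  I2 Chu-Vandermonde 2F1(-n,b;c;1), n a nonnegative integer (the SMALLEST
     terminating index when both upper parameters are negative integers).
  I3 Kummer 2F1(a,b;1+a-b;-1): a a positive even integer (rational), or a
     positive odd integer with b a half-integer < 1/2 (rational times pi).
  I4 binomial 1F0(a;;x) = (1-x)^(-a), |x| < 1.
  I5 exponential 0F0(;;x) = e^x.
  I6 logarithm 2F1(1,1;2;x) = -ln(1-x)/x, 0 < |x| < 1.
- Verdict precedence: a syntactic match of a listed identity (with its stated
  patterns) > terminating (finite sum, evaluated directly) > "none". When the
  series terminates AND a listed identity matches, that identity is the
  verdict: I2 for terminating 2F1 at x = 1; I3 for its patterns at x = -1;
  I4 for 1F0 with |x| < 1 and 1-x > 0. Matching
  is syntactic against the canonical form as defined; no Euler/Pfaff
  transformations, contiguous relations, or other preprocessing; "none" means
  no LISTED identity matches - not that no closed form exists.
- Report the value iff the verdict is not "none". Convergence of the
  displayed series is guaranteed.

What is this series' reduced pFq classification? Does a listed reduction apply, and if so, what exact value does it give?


At argument -7: a 2F2 with upper {-6, \frac{1}{4}}, lower {-\frac{3}{5}, -\frac{1}{5}}, scaled by C = 5. Verdict: terminating - upper parameter -6 makes this a finite sum (last index 6), evaluated exactly. Sum: \frac{13130110219898995}{7889485824}.

Structural cue: t_0 = 5 here, and the (2k)!/(4^k k!) block (C = 5) is the Pochhammer (1/2)_k.
Term ratio: r(k) = -7 * (k-6) (k+\frac{1}{4}) / [(k-\frac{3}{5}) (k-\frac{1}{5}) (k+1)] - rational in k, leading ratio -7; with t_0 = 5, classification follows.


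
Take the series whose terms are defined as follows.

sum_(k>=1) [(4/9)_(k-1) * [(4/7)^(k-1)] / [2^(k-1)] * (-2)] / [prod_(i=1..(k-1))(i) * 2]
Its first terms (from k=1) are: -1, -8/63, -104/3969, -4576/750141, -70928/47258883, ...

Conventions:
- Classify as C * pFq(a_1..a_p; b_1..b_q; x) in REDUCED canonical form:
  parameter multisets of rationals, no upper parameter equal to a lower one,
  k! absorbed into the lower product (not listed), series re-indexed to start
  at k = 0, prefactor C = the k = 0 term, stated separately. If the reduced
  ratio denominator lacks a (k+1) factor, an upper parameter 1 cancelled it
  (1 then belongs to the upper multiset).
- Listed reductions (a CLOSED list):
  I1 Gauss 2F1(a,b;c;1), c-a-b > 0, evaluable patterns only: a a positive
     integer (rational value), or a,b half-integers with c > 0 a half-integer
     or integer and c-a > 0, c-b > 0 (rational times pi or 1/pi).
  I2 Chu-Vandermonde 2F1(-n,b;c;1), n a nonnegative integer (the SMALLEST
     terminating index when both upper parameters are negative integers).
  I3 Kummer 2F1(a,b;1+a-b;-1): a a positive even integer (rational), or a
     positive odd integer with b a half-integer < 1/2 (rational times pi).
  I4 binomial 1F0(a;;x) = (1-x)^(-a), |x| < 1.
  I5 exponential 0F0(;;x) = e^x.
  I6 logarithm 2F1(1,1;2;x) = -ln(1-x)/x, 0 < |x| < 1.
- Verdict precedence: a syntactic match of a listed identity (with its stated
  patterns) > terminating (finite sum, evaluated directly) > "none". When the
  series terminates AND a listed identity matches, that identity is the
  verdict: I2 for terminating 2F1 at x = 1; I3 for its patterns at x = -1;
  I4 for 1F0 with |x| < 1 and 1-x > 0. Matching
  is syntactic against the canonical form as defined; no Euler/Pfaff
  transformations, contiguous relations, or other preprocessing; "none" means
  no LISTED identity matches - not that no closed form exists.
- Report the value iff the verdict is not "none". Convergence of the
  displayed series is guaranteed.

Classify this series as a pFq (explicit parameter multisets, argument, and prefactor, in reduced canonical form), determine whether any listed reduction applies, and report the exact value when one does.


With C = -1: the canonical form is 1F0(4/9; -; 2/7). Verdict: binomial (I4) matches (the 1F0 binomial series: exponent -4/9, x = 2/7). Sum: (-1) * (5/7)^(-4/9).

Key step: with t_0 = -1, the constant factors (prefactor -1) combine into one prefactor.
Adjacent-term ratio: r(k) = (2/7) * (k+4/9) / [(k+1)] ; factor over Q: parameters, x = (2/7), and C = -1.


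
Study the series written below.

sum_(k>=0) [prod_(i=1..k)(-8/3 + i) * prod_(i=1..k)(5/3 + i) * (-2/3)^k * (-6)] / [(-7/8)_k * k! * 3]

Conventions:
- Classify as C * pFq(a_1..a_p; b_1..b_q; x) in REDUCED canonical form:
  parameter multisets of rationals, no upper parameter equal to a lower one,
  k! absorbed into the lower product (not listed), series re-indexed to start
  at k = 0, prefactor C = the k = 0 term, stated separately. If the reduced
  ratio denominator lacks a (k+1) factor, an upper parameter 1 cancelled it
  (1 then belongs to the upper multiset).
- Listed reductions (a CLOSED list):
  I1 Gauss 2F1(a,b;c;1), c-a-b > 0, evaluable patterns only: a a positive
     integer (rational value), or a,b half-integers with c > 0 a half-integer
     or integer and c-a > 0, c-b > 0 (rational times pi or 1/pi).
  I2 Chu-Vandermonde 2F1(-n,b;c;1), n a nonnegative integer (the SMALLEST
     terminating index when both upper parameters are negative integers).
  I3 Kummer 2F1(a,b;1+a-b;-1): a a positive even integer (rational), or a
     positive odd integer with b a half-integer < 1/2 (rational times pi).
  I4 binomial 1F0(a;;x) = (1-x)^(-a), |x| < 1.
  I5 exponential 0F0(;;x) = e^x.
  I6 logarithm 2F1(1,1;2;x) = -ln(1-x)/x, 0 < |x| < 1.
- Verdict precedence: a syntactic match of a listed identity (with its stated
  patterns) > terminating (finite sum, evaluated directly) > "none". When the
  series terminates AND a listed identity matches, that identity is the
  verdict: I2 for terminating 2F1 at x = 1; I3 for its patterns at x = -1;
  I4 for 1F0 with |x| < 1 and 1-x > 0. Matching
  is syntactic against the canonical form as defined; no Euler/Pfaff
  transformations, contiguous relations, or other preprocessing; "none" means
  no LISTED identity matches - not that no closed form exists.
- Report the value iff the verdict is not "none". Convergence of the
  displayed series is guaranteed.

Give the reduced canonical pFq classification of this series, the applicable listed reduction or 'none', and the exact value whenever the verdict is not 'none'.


First insight: from the first term -2: the running product (C = -2) telescopes to a rising factorial.
Adjacent-term ratio: r(k) = (-2/3) * (k-5/3) (k+8/3) / [(k-7/8) (k+1)] - rational; roots negated = parameters, x = (-2/3), C = -2.

With C = -2: the canonical form is 2F1(-5/3, 8/3; -7/8; -2/3). Verdict: none. No listed pattern accepts 2F1(-5/3, 8/3; -7/8; -2/3).


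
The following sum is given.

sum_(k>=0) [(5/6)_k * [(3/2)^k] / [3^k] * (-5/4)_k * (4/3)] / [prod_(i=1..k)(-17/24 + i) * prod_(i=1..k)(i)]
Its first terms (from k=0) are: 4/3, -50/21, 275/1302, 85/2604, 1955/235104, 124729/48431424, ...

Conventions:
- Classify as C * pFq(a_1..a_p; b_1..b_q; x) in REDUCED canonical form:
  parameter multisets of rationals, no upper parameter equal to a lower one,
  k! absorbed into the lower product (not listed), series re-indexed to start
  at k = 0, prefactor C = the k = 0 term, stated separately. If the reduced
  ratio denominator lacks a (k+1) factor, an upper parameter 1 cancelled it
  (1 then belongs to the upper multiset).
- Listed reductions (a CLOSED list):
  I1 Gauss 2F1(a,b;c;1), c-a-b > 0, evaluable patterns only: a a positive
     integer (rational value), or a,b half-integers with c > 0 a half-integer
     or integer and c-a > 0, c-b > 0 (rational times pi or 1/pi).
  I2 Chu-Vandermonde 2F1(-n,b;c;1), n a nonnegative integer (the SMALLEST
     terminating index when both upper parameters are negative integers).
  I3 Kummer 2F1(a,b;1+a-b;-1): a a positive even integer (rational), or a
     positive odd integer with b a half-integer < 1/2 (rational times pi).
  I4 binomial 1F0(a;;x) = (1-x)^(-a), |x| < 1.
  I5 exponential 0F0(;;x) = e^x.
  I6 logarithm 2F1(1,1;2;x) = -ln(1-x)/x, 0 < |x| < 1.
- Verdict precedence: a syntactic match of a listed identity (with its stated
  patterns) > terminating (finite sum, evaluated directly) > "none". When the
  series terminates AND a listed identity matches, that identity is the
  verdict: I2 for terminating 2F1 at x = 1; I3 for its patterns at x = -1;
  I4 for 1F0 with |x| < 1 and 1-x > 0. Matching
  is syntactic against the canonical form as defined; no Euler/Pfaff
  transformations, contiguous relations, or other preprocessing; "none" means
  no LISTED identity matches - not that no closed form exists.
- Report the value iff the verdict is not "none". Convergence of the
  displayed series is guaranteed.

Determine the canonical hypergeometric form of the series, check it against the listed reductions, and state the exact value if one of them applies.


Key step: t_0 being 4/3, the two k-th powers (C = 4/3, x = 1/2) combine into one argument.
Term ratio: r(k) = (1/2) * (k-5/4) (k+5/6) / [(k+7/24) (k+1)] - poly over poly, x = (1/2) from leading terms; C = 4/3 at k = 0.

Reduced: x = 1/2, 2F1, upper = {-5/4, 5/6}, lower = {7/24}, C = 4/3. Verdict: none - this 2F1 at x = 1/2 matches no listed pattern, and upper {-5/4, 5/6} holds no stopper.


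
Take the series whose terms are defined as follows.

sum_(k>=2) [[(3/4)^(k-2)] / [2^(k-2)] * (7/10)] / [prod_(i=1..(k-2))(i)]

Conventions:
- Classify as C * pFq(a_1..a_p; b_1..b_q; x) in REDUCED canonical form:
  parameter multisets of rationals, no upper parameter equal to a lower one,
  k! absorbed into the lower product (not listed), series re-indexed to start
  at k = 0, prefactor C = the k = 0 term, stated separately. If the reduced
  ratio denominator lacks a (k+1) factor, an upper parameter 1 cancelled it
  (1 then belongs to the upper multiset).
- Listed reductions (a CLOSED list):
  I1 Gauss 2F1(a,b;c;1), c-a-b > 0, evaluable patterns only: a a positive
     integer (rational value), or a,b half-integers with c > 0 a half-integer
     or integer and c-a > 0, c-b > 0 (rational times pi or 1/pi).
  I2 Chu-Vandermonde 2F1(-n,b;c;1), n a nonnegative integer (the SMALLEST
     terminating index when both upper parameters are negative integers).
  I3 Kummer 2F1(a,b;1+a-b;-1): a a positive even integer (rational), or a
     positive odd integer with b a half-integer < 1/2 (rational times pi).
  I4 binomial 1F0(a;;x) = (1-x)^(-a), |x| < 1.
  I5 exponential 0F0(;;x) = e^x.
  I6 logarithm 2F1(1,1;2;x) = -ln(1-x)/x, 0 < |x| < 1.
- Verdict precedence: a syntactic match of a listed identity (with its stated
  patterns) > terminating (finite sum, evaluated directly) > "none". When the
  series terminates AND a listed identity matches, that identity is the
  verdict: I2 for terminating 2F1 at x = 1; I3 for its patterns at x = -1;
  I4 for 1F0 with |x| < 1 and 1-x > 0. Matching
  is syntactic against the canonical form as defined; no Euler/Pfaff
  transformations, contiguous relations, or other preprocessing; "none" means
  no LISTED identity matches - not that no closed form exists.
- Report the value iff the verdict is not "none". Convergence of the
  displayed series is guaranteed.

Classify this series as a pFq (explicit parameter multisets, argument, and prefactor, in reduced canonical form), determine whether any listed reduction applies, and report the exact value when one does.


Canonical form: C = 7/10 times 0F0 with upper {-}, lower {-}, x = 3/8. Verdict: exponential (I5) applies (the 0F0 exponential series at x = 3/8). Hence: (7/10) * e^(3/8).

First insight: from the first term 7/10: the two k-th powers (C = 7/10) combine into one argument.
Adjacent-term ratio: r(k) = (3/8) * 1 / [(k+1)] - rational in k. x = (3/8); t_0 = 7/10; negate the roots.


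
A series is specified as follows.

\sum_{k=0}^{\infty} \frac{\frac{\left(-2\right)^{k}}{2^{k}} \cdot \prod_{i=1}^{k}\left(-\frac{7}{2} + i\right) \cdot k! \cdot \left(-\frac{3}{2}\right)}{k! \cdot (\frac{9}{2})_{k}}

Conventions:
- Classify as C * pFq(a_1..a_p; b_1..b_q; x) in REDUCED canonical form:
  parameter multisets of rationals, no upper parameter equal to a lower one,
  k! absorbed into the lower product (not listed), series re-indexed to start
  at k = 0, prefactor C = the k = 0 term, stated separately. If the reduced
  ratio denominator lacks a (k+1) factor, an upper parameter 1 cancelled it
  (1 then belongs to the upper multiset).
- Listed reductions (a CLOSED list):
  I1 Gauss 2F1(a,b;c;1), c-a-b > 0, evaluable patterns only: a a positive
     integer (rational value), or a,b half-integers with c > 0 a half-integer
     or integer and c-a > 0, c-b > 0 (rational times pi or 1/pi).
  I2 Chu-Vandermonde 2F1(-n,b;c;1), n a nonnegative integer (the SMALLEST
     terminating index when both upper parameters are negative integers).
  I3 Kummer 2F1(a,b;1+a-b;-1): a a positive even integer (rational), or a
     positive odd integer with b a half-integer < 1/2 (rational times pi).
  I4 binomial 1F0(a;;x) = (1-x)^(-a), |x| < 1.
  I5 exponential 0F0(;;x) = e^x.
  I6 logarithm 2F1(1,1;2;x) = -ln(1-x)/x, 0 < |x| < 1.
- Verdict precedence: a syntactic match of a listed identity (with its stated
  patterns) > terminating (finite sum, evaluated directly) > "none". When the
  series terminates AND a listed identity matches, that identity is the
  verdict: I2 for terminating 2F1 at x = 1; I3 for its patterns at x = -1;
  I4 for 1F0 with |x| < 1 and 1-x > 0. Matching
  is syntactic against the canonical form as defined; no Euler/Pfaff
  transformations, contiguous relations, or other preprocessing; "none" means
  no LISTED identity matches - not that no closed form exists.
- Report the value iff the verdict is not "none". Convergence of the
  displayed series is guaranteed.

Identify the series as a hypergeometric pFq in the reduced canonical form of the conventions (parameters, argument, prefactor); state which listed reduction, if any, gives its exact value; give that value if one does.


Structural cue: with t_0 = -\frac{3}{2}, the running product (C = -3/2, x = -1) telescopes to a rising factorial.
Ratio: r(k) = -1 * (k-\frac{5}{2}) (k+1) / [(k+\frac{9}{2}) (k+1)] - rational in k. x = -1; t_0 = -\frac{3}{2}; negate the roots.

Prefactor -\frac{3}{2}, argument -1: 2F1 with upper {-\frac{5}{2}, 1} over lower {\frac{9}{2}}. Verdict at x = -1: Kummer's theorem (I3) matches (x = -1; c = \frac{9}{2} equals 1+a-b for upper {-\frac{5}{2}, 1}: listed pattern). Its exact value is \left(-\frac{105}{128}\right) \cdot \pi.
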